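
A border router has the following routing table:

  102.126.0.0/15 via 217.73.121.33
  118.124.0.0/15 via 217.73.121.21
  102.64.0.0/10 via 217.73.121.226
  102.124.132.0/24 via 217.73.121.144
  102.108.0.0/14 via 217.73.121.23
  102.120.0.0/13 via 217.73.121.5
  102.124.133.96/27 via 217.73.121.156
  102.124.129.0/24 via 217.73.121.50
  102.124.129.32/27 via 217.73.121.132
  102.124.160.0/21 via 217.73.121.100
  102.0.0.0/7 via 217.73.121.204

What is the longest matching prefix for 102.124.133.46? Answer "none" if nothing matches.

102.120.0.0/13

Entries matching 102.124.133.46:
  102.0.0.0/7 (102.0.0.0 - 103.255.255.255)
  102.64.0.0/10 (102.64.0.0 - 102.127.255.255)
  102.120.0.0/13 (102.120.0.0 - 102.127.255.255)
Most specific is 102.120.0.0/13.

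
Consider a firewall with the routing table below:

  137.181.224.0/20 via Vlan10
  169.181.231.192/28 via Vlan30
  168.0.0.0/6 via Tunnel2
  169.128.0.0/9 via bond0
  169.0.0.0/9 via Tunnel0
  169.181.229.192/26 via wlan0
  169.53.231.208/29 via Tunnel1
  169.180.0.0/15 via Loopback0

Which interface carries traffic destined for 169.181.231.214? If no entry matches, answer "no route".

Routes whose prefix contains 169.181.231.214:
  168.0.0.0/6 (168.0.0.0 - 171.255.255.255) -> Tunnel2
  169.128.0.0/9 (169.128.0.0 - 169.255.255.255) -> bond0
  169.180.0.0/15 (169.180.0.0 - 169.181.255.255) -> Loopback0
More-specific entries that do NOT match:
  169.53.231.208/29 (169.53.231.208 - 169.53.231.215) does not contain 169.181.231.214
  169.181.231.192/28 (169.181.231.192 - 169.181.231.207) does not contain 169.181.231.214
  169.181.229.192/26 (169.181.229.192 - 169.181.229.255) does not contain 169.181.231.214
  137.181.224.0/20 (137.181.224.0 - 137.181.239.255) does not contain 169.181.231.214
Longest matching prefix is /15 -> interface Loopback0.

Loopback0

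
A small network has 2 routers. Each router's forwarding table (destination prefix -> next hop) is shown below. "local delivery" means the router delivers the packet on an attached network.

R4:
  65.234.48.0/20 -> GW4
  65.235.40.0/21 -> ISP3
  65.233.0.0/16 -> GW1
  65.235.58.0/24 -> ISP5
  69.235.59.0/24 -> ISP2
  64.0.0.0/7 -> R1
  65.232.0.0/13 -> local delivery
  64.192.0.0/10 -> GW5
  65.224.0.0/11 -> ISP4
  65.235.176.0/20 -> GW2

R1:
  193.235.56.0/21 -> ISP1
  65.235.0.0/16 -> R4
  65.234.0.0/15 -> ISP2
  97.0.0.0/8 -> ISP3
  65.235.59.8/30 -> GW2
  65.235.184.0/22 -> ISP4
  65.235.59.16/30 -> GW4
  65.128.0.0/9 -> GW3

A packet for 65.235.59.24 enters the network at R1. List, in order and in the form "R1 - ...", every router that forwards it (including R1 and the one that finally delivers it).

R1 - R4

At R1: longest match for 65.235.59.24 is 65.235.0.0/16 -> R4
At R4: longest match for 65.235.59.24 is 65.232.0.0/13 -> local delivery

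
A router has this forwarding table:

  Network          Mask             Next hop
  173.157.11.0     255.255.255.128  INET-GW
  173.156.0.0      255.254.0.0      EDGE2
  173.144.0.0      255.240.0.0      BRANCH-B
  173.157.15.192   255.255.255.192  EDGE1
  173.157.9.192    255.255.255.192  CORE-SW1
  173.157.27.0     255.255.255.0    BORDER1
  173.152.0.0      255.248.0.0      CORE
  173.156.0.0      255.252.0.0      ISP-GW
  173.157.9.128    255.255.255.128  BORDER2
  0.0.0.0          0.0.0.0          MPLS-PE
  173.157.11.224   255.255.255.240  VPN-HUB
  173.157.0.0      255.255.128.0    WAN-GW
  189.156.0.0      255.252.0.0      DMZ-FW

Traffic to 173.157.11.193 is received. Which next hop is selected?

WAN-GW

Routes whose prefix contains 173.157.11.193:
  0.0.0.0/0 (default, matches everything) -> MPLS-PE
  173.144.0.0/12 (173.144.0.0 - 173.159.255.255) -> BRANCH-B
  173.152.0.0/13 (173.152.0.0 - 173.159.255.255) -> CORE
  173.156.0.0/14 (173.156.0.0 - 173.159.255.255) -> ISP-GW
  173.156.0.0/15 (173.156.0.0 - 173.157.255.255) -> EDGE2
  173.157.0.0/17 (173.157.0.0 - 173.157.127.255) -> WAN-GW
More-specific entries that do NOT match:
  173.157.11.224/28 (173.157.11.224 - 173.157.11.239) does not contain 173.157.11.193
  173.157.15.192/26 (173.157.15.192 - 173.157.15.255) does not contain 173.157.11.193
  173.157.9.192/26 (173.157.9.192 - 173.157.9.255) does not contain 173.157.11.193
  173.157.11.0/25 (173.157.11.0 - 173.157.11.127) does not contain 173.157.11.193
  173.157.9.128/25 (173.157.9.128 - 173.157.9.255) does not contain 173.157.11.193
  173.157.27.0/24 (173.157.27.0 - 173.157.27.255) does not contain 173.157.11.193
Longest matching prefix is /17 -> next hop WAN-GW.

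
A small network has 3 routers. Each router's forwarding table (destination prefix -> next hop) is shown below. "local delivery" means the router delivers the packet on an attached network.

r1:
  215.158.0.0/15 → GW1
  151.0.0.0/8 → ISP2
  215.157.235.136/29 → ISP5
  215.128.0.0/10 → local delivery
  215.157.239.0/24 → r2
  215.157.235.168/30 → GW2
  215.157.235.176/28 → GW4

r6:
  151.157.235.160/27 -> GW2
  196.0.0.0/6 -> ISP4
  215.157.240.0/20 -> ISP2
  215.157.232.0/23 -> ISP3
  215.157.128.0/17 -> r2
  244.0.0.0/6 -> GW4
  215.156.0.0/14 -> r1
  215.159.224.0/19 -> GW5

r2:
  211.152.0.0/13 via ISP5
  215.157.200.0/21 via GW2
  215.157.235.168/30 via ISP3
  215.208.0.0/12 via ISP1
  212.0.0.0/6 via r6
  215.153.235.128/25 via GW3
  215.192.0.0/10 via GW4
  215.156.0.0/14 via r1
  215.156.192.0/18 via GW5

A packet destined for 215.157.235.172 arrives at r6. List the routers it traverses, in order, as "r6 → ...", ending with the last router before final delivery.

At r6: longest match for 215.157.235.172 is 215.157.128.0/17 -> r2
At r2: longest match for 215.157.235.172 is 215.156.0.0/14 -> r1
At r1: longest match for 215.157.235.172 is 215.128.0.0/10 -> local delivery

r6 → r2 → r1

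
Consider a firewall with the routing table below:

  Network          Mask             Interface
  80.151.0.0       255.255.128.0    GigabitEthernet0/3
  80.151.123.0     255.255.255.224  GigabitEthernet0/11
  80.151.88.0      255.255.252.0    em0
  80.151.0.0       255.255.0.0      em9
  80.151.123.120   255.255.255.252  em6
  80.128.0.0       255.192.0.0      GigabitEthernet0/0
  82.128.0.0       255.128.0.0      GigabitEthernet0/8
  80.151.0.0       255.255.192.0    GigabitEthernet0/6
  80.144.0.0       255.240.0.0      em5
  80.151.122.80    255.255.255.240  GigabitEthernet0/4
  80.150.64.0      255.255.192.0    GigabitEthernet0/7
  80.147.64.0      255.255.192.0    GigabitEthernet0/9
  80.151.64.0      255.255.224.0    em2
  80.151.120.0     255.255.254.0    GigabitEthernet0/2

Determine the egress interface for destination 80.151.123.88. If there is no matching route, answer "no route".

Routes whose prefix contains 80.151.123.88:
  80.128.0.0/10 (80.128.0.0 - 80.191.255.255) -> GigabitEthernet0/0
  80.144.0.0/12 (80.144.0.0 - 80.159.255.255) -> em5
  80.151.0.0/16 (80.151.0.0 - 80.151.255.255) -> em9
  80.151.0.0/17 (80.151.0.0 - 80.151.127.255) -> GigabitEthernet0/3
More-specific entries that do NOT match:
  80.151.123.120/30 (80.151.123.120 - 80.151.123.123) does not contain 80.151.123.88
  80.151.122.80/28 (80.151.122.80 - 80.151.122.95) does not contain 80.151.123.88
  80.151.123.0/27 (80.151.123.0 - 80.151.123.31) does not contain 80.151.123.88
  80.151.120.0/23 (80.151.120.0 - 80.151.121.255) does not contain 80.151.123.88
  80.151.88.0/22 (80.151.88.0 - 80.151.91.255) does not contain 80.151.123.88
  80.151.64.0/19 (80.151.64.0 - 80.151.95.255) does not contain 80.151.123.88
  80.151.0.0/18 (80.151.0.0 - 80.151.63.255) does not contain 80.151.123.88
  80.150.64.0/18 (80.150.64.0 - 80.150.127.255) does not contain 80.151.123.88
  80.147.64.0/18 (80.147.64.0 - 80.147.127.255) does not contain 80.151.123.88
Longest matching prefix is /17 -> interface GigabitEthernet0/3.

GigabitEthernet0/3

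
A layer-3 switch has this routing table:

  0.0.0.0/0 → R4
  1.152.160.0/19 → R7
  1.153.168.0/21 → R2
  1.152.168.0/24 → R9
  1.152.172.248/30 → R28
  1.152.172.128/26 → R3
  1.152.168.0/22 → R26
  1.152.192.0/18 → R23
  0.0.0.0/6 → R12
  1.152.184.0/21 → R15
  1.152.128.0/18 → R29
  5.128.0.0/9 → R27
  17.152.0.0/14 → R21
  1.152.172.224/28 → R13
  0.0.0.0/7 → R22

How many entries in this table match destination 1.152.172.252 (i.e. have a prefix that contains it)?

Prefixes containing 1.152.172.252:
  0.0.0.0/0 (default, matches everything)
  0.0.0.0/6 (0.0.0.0 - 3.255.255.255)
  0.0.0.0/7 (0.0.0.0 - 1.255.255.255)
  1.152.128.0/18 (1.152.128.0 - 1.152.191.255)
  1.152.160.0/19 (1.152.160.0 - 1.152.191.255)
Total matching entries: 5.

5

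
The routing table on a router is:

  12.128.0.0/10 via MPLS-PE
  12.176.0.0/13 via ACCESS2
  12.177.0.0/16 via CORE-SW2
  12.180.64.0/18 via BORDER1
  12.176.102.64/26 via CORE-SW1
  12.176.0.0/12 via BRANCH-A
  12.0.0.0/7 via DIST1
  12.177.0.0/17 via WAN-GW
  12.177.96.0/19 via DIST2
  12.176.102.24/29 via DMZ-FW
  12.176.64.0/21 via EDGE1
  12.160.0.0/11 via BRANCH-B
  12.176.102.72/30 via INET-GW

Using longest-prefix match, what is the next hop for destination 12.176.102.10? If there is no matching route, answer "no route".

Routes whose prefix contains 12.176.102.10:
  12.0.0.0/7 (12.0.0.0 - 13.255.255.255) -> DIST1
  12.128.0.0/10 (12.128.0.0 - 12.191.255.255) -> MPLS-PE
  12.160.0.0/11 (12.160.0.0 - 12.191.255.255) -> BRANCH-B
  12.176.0.0/12 (12.176.0.0 - 12.191.255.255) -> BRANCH-A
  12.176.0.0/13 (12.176.0.0 - 12.183.255.255) -> ACCESS2
More-specific entries that do NOT match:
  12.176.102.72/30 (12.176.102.72 - 12.176.102.75) does not contain 12.176.102.10
  12.176.102.24/29 (12.176.102.24 - 12.176.102.31) does not contain 12.176.102.10
  12.176.102.64/26 (12.176.102.64 - 12.176.102.127) does not contain 12.176.102.10
  12.176.64.0/21 (12.176.64.0 - 12.176.71.255) does not contain 12.176.102.10
  12.177.96.0/19 (12.177.96.0 - 12.177.127.255) does not contain 12.176.102.10
  12.180.64.0/18 (12.180.64.0 - 12.180.127.255) does not contain 12.176.102.10
  12.177.0.0/17 (12.177.0.0 - 12.177.127.255) does not contain 12.176.102.10
  12.177.0.0/16 (12.177.0.0 - 12.177.255.255) does not contain 12.176.102.10
Longest matching prefix is /13 -> next hop ACCESS2.

ACCESS2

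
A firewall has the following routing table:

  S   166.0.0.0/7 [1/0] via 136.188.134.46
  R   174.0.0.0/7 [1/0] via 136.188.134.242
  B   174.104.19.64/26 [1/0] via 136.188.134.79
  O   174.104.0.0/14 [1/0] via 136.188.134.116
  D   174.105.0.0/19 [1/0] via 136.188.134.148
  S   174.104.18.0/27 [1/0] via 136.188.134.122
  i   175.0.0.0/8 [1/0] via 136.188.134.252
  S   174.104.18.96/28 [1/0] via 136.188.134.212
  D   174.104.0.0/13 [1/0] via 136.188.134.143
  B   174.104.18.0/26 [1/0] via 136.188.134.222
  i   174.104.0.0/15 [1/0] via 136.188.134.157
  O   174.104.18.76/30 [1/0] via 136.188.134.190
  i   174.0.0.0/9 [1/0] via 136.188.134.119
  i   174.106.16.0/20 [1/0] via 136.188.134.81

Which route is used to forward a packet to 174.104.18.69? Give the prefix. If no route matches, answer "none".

174.104.0.0/15

Entries matching 174.104.18.69:
  174.0.0.0/7 (174.0.0.0 - 175.255.255.255)
  174.0.0.0/9 (174.0.0.0 - 174.127.255.255)
  174.104.0.0/13 (174.104.0.0 - 174.111.255.255)
  174.104.0.0/14 (174.104.0.0 - 174.107.255.255)
  174.104.0.0/15 (174.104.0.0 - 174.105.255.255)
Most specific is 174.104.0.0/15.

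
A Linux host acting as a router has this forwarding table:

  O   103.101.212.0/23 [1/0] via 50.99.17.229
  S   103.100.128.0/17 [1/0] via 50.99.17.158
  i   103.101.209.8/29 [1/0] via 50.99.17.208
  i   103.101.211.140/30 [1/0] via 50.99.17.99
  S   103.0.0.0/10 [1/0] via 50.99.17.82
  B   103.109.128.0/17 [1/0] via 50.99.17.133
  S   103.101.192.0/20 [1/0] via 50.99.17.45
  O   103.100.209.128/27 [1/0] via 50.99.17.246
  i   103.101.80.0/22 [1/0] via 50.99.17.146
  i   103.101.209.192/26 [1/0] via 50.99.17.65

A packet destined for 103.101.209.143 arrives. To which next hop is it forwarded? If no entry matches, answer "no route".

no route

No entry's prefix contains 103.101.209.143; there is no default route.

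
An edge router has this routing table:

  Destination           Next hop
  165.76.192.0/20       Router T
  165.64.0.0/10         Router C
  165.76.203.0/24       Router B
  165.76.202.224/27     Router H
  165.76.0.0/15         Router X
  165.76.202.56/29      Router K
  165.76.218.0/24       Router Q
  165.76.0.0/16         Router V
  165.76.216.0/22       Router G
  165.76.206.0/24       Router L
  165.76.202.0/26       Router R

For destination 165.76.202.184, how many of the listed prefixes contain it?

Prefixes containing 165.76.202.184:
  165.64.0.0/10 (165.64.0.0 - 165.127.255.255)
  165.76.0.0/15 (165.76.0.0 - 165.77.255.255)
  165.76.0.0/16 (165.76.0.0 - 165.76.255.255)
  165.76.192.0/20 (165.76.192.0 - 165.76.207.255)
Total matching entries: 4.

4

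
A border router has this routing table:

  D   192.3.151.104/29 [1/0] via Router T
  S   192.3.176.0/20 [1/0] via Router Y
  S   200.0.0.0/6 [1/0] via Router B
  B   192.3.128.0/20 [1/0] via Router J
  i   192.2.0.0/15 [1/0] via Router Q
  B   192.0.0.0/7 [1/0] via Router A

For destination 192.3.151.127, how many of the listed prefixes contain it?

Prefixes containing 192.3.151.127:
  192.0.0.0/7 (192.0.0.0 - 193.255.255.255)
  192.2.0.0/15 (192.2.0.0 - 192.3.255.255)
Total matching entries: 2.

2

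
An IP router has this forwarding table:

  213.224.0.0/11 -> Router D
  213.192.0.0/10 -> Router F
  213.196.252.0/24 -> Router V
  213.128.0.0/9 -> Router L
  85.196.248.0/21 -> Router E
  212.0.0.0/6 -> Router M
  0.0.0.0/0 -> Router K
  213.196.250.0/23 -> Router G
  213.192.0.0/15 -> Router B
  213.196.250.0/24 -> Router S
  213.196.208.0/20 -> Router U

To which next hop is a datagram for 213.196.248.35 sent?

Router F

Routes whose prefix contains 213.196.248.35:
  0.0.0.0/0 (default, matches everything) -> Router K
  212.0.0.0/6 (212.0.0.0 - 215.255.255.255) -> Router M
  213.128.0.0/9 (213.128.0.0 - 213.255.255.255) -> Router L
  213.192.0.0/10 (213.192.0.0 - 213.255.255.255) -> Router F
More-specific entries that do NOT match:
  213.196.252.0/24 (213.196.252.0 - 213.196.252.255) does not contain 213.196.248.35
  213.196.250.0/24 (213.196.250.0 - 213.196.250.255) does not contain 213.196.248.35
  213.196.250.0/23 (213.196.250.0 - 213.196.251.255) does not contain 213.196.248.35
  85.196.248.0/21 (85.196.248.0 - 85.196.255.255) does not contain 213.196.248.35
  213.196.208.0/20 (213.196.208.0 - 213.196.223.255) does not contain 213.196.248.35
  213.192.0.0/15 (213.192.0.0 - 213.193.255.255) does not contain 213.196.248.35
  213.224.0.0/11 (213.224.0.0 - 213.255.255.255) does not contain 213.196.248.35
Longest matching prefix is /10 -> next hop Router F.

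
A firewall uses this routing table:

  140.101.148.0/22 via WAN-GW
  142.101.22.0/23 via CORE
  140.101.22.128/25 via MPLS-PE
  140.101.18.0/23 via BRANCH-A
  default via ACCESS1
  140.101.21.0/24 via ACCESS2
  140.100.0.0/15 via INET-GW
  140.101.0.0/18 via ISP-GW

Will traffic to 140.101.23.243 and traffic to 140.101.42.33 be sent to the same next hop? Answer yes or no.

yes

140.101.23.243: longest match 140.101.0.0/18 -> ISP-GW
140.101.42.33: longest match 140.101.0.0/18 -> ISP-GW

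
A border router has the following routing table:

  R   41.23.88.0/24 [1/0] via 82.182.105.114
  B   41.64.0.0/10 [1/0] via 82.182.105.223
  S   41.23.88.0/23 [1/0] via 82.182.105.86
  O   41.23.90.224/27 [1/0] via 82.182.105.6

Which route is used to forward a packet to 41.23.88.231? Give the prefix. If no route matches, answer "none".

41.23.88.0/24

Entries matching 41.23.88.231:
  41.23.88.0/23 (41.23.88.0 - 41.23.89.255)
  41.23.88.0/24 (41.23.88.0 - 41.23.88.255)
Most specific is 41.23.88.0/24.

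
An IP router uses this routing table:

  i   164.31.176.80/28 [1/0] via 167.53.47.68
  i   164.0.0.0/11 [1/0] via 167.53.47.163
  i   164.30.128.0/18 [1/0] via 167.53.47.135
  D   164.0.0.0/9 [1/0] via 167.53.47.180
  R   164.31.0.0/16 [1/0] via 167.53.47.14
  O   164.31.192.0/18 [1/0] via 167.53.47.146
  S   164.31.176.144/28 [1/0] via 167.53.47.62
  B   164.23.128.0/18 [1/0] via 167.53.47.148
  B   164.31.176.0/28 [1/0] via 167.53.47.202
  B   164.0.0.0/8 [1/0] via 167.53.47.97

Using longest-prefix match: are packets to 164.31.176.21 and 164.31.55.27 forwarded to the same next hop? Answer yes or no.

yes

164.31.176.21: longest match 164.31.0.0/16 -> 167.53.47.14
164.31.55.27: longest match 164.31.0.0/16 -> 167.53.47.14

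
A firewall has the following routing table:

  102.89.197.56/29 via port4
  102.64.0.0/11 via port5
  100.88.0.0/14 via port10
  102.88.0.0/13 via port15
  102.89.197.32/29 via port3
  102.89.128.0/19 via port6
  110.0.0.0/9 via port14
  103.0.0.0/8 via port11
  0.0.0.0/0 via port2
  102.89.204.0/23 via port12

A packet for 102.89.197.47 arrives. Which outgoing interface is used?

Routes whose prefix contains 102.89.197.47:
  0.0.0.0/0 (default, matches everything) -> port2
  102.64.0.0/11 (102.64.0.0 - 102.95.255.255) -> port5
  102.88.0.0/13 (102.88.0.0 - 102.95.255.255) -> port15
More-specific entries that do NOT match:
  102.89.197.56/29 (102.89.197.56 - 102.89.197.63) does not contain 102.89.197.47
  102.89.197.32/29 (102.89.197.32 - 102.89.197.39) does not contain 102.89.197.47
  102.89.204.0/23 (102.89.204.0 - 102.89.205.255) does not contain 102.89.197.47
  102.89.128.0/19 (102.89.128.0 - 102.89.159.255) does not contain 102.89.197.47
  100.88.0.0/14 (100.88.0.0 - 100.91.255.255) does not contain 102.89.197.47
Longest matching prefix is /13 -> interface port15.

port15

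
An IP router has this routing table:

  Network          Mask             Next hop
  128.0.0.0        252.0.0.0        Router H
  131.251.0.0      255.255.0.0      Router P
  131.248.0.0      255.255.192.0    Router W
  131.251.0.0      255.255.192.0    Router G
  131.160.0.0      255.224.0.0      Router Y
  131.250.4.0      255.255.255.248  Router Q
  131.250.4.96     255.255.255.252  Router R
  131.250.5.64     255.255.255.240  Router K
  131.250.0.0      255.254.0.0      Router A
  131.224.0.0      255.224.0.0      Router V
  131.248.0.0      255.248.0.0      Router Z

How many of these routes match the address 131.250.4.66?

Prefixes containing 131.250.4.66:
  128.0.0.0/6 (128.0.0.0 - 131.255.255.255)
  131.224.0.0/11 (131.224.0.0 - 131.255.255.255)
  131.248.0.0/13 (131.248.0.0 - 131.255.255.255)
  131.250.0.0/15 (131.250.0.0 - 131.251.255.255)
Total matching entries: 4.

4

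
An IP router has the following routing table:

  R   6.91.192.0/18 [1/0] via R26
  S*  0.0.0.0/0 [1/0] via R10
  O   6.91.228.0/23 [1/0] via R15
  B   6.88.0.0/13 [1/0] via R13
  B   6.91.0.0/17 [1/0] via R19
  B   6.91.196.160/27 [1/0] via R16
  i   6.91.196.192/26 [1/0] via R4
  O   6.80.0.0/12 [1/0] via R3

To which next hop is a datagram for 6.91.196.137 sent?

Routes whose prefix contains 6.91.196.137:
  0.0.0.0/0 (default, matches everything) -> R10
  6.80.0.0/12 (6.80.0.0 - 6.95.255.255) -> R3
  6.88.0.0/13 (6.88.0.0 - 6.95.255.255) -> R13
  6.91.192.0/18 (6.91.192.0 - 6.91.255.255) -> R26
More-specific entries that do NOT match:
  6.91.196.160/27 (6.91.196.160 - 6.91.196.191) does not contain 6.91.196.137
  6.91.196.192/26 (6.91.196.192 - 6.91.196.255) does not contain 6.91.196.137
  6.91.228.0/23 (6.91.228.0 - 6.91.229.255) does not contain 6.91.196.137
Longest matching prefix is /18 -> next hop R26.

R26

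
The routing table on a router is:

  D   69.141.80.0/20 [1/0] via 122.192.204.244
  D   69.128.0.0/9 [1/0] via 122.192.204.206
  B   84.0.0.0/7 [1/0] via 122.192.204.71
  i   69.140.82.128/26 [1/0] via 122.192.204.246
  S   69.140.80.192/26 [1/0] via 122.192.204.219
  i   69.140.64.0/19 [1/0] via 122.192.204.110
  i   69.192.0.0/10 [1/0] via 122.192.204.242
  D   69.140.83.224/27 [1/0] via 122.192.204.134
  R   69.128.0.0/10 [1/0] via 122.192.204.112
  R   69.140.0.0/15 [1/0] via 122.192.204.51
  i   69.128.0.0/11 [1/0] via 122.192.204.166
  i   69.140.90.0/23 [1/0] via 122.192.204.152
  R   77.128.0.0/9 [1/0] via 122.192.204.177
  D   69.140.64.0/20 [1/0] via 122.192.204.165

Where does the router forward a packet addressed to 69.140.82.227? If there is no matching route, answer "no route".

122.192.204.110

Routes whose prefix contains 69.140.82.227:
  69.128.0.0/9 (69.128.0.0 - 69.255.255.255) -> 122.192.204.206
  69.128.0.0/10 (69.128.0.0 - 69.191.255.255) -> 122.192.204.112
  69.128.0.0/11 (69.128.0.0 - 69.159.255.255) -> 122.192.204.166
  69.140.0.0/15 (69.140.0.0 - 69.141.255.255) -> 122.192.204.51
  69.140.64.0/19 (69.140.64.0 - 69.140.95.255) -> 122.192.204.110
More-specific entries that do NOT match:
  69.140.83.224/27 (69.140.83.224 - 69.140.83.255) does not contain 69.140.82.227
  69.140.82.128/26 (69.140.82.128 - 69.140.82.191) does not contain 69.140.82.227
  69.140.80.192/26 (69.140.80.192 - 69.140.80.255) does not contain 69.140.82.227
  69.140.90.0/23 (69.140.90.0 - 69.140.91.255) does not contain 69.140.82.227
  69.141.80.0/20 (69.141.80.0 - 69.141.95.255) does not contain 69.140.82.227
  69.140.64.0/20 (69.140.64.0 - 69.140.79.255) does not contain 69.140.82.227
Longest matching prefix is /19 -> next hop 122.192.204.110.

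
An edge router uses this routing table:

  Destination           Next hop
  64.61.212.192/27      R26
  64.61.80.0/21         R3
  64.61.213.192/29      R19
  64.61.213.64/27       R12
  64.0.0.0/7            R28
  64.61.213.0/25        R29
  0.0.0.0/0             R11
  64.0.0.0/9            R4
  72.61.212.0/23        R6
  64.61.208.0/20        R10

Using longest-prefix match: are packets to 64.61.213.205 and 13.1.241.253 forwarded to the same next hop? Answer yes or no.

64.61.213.205: longest match 64.61.208.0/20 -> R10
13.1.241.253: longest match 0.0.0.0/0 -> R11

no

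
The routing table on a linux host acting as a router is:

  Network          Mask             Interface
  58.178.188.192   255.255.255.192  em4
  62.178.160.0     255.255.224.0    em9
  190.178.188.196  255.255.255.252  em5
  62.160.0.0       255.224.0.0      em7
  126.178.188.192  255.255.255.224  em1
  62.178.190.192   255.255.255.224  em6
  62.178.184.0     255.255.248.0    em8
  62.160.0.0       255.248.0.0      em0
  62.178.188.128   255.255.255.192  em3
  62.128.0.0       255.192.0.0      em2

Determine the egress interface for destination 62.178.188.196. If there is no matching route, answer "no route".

em8

Routes whose prefix contains 62.178.188.196:
  62.128.0.0/10 (62.128.0.0 - 62.191.255.255) -> em2
  62.160.0.0/11 (62.160.0.0 - 62.191.255.255) -> em7
  62.178.160.0/19 (62.178.160.0 - 62.178.191.255) -> em9
  62.178.184.0/21 (62.178.184.0 - 62.178.191.255) -> em8
More-specific entries that do NOT match:
  190.178.188.196/30 (190.178.188.196 - 190.178.188.199) does not contain 62.178.188.196
  126.178.188.192/27 (126.178.188.192 - 126.178.188.223) does not contain 62.178.188.196
  62.178.190.192/27 (62.178.190.192 - 62.178.190.223) does not contain 62.178.188.196
  58.178.188.192/26 (58.178.188.192 - 58.178.188.255) does not contain 62.178.188.196
  62.178.188.128/26 (62.178.188.128 - 62.178.188.191) does not contain 62.178.188.196
Longest matching prefix is /21 -> interface em8.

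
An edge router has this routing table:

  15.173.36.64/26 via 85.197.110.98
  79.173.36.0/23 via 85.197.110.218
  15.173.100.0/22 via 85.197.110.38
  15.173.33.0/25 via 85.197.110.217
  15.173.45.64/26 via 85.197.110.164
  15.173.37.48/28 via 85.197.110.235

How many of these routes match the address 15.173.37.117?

0

No listed prefix contains 15.173.37.117.
Total matching entries: 0.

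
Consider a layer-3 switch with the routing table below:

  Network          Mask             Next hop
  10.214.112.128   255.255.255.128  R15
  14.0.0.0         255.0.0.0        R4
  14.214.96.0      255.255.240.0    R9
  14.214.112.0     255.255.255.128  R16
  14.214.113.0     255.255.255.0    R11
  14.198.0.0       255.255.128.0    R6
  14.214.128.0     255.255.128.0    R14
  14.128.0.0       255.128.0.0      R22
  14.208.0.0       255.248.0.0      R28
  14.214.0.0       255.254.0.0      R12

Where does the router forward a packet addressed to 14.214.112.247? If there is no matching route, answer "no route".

Routes whose prefix contains 14.214.112.247:
  14.0.0.0/8 (14.0.0.0 - 14.255.255.255) -> R4
  14.128.0.0/9 (14.128.0.0 - 14.255.255.255) -> R22
  14.208.0.0/13 (14.208.0.0 - 14.215.255.255) -> R28
  14.214.0.0/15 (14.214.0.0 - 14.215.255.255) -> R12
More-specific entries that do NOT match:
  10.214.112.128/25 (10.214.112.128 - 10.214.112.255) does not contain 14.214.112.247
  14.214.112.0/25 (14.214.112.0 - 14.214.112.127) does not contain 14.214.112.247
  14.214.113.0/24 (14.214.113.0 - 14.214.113.255) does not contain 14.214.112.247
  14.214.96.0/20 (14.214.96.0 - 14.214.111.255) does not contain 14.214.112.247
  14.198.0.0/17 (14.198.0.0 - 14.198.127.255) does not contain 14.214.112.247
  14.214.128.0/17 (14.214.128.0 - 14.214.255.255) does not contain 14.214.112.247
Longest matching prefix is /15 -> next hop R12.

R12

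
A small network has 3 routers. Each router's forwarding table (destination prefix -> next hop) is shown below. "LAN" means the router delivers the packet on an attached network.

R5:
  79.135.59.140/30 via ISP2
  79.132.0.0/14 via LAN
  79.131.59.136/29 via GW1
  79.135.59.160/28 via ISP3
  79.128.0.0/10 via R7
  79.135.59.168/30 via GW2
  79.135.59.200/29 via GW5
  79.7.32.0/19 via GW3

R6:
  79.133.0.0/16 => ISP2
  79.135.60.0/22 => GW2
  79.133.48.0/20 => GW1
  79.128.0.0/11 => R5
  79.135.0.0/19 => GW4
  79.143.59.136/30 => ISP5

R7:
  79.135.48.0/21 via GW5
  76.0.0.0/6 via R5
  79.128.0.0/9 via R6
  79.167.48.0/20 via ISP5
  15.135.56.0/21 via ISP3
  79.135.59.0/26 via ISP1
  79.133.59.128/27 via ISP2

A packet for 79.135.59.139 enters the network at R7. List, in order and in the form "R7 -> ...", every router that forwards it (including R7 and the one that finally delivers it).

At R7: longest match for 79.135.59.139 is 79.128.0.0/9 -> R6
At R6: longest match for 79.135.59.139 is 79.128.0.0/11 -> R5
At R5: longest match for 79.135.59.139 is 79.132.0.0/14 -> LAN

R7 -> R6 -> R5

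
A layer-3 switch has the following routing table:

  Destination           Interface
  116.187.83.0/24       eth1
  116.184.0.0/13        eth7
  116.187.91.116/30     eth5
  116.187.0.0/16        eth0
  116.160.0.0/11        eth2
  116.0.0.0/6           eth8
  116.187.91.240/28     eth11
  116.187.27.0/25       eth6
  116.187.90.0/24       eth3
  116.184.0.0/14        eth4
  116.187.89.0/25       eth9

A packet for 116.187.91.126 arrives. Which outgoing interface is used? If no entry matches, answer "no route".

Routes whose prefix contains 116.187.91.126:
  116.0.0.0/6 (116.0.0.0 - 119.255.255.255) -> eth8
  116.160.0.0/11 (116.160.0.0 - 116.191.255.255) -> eth2
  116.184.0.0/13 (116.184.0.0 - 116.191.255.255) -> eth7
  116.184.0.0/14 (116.184.0.0 - 116.187.255.255) -> eth4
  116.187.0.0/16 (116.187.0.0 - 116.187.255.255) -> eth0
More-specific entries that do NOT match:
  116.187.91.116/30 (116.187.91.116 - 116.187.91.119) does not contain 116.187.91.126
  116.187.91.240/28 (116.187.91.240 - 116.187.91.255) does not contain 116.187.91.126
  116.187.27.0/25 (116.187.27.0 - 116.187.27.127) does not contain 116.187.91.126
  116.187.89.0/25 (116.187.89.0 - 116.187.89.127) does not contain 116.187.91.126
  116.187.83.0/24 (116.187.83.0 - 116.187.83.255) does not contain 116.187.91.126
  116.187.90.0/24 (116.187.90.0 - 116.187.90.255) does not contain 116.187.91.126
Longest matching prefix is /16 -> interface eth0.

eth0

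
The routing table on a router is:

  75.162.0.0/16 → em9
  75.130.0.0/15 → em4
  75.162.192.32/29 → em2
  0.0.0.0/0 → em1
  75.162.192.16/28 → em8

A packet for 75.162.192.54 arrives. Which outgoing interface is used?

Routes whose prefix contains 75.162.192.54:
  0.0.0.0/0 (default, matches everything) -> em1
  75.162.0.0/16 (75.162.0.0 - 75.162.255.255) -> em9
More-specific entries that do NOT match:
  75.162.192.32/29 (75.162.192.32 - 75.162.192.39) does not contain 75.162.192.54
  75.162.192.16/28 (75.162.192.16 - 75.162.192.31) does not contain 75.162.192.54
Longest matching prefix is /16 -> interface em9.

em9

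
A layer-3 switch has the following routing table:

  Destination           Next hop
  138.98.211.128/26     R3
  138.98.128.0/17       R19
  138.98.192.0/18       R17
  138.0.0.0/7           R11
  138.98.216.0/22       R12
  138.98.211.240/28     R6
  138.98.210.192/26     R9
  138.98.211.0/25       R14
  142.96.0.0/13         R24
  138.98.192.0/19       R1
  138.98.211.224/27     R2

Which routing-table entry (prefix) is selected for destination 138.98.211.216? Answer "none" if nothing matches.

Entries matching 138.98.211.216:
  138.0.0.0/7 (138.0.0.0 - 139.255.255.255)
  138.98.128.0/17 (138.98.128.0 - 138.98.255.255)
  138.98.192.0/18 (138.98.192.0 - 138.98.255.255)
  138.98.192.0/19 (138.98.192.0 - 138.98.223.255)
Most specific is 138.98.192.0/19.

138.98.192.0/19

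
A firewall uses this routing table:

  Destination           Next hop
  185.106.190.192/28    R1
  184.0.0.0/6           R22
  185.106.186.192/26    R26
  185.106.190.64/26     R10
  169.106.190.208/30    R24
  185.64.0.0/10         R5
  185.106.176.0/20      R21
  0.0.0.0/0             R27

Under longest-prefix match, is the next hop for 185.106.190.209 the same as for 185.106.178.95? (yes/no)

yes

185.106.190.209: longest match 185.106.176.0/20 -> R21
185.106.178.95: longest match 185.106.176.0/20 -> R21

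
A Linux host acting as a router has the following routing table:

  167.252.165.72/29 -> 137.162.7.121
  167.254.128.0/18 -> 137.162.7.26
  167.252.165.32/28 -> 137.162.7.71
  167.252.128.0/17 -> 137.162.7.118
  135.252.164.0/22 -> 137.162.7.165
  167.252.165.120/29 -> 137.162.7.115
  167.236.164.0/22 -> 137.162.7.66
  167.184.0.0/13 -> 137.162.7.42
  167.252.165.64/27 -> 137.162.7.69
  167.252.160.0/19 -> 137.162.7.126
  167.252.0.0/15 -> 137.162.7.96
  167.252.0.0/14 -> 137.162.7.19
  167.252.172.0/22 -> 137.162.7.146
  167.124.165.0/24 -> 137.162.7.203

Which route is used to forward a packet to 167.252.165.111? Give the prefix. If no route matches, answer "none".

167.252.160.0/19

Entries matching 167.252.165.111:
  167.252.0.0/14 (167.252.0.0 - 167.255.255.255)
  167.252.0.0/15 (167.252.0.0 - 167.253.255.255)
  167.252.128.0/17 (167.252.128.0 - 167.252.255.255)
  167.252.160.0/19 (167.252.160.0 - 167.252.191.255)
Most specific is 167.252.160.0/19.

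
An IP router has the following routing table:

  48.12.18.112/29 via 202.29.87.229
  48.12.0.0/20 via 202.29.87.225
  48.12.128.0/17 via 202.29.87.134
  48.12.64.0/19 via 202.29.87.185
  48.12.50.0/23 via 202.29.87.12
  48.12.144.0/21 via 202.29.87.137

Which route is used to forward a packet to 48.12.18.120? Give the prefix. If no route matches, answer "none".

48.12.18.120 is outside every listed prefix and there is no default route.

none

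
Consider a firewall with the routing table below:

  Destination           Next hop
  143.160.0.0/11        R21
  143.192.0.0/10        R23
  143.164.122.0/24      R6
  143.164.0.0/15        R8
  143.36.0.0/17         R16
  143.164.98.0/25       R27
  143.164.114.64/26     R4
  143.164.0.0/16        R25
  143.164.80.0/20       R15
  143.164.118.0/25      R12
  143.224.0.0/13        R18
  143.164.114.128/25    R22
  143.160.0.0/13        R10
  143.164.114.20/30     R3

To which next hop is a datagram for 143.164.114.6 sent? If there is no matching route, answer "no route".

Routes whose prefix contains 143.164.114.6:
  143.160.0.0/11 (143.160.0.0 - 143.191.255.255) -> R21
  143.160.0.0/13 (143.160.0.0 - 143.167.255.255) -> R10
  143.164.0.0/15 (143.164.0.0 - 143.165.255.255) -> R8
  143.164.0.0/16 (143.164.0.0 - 143.164.255.255) -> R25
More-specific entries that do NOT match:
  143.164.114.20/30 (143.164.114.20 - 143.164.114.23) does not contain 143.164.114.6
  143.164.114.64/26 (143.164.114.64 - 143.164.114.127) does not contain 143.164.114.6
  143.164.98.0/25 (143.164.98.0 - 143.164.98.127) does not contain 143.164.114.6
  143.164.118.0/25 (143.164.118.0 - 143.164.118.127) does not contain 143.164.114.6
  143.164.114.128/25 (143.164.114.128 - 143.164.114.255) does not contain 143.164.114.6
  143.164.122.0/24 (143.164.122.0 - 143.164.122.255) does not contain 143.164.114.6
  143.164.80.0/20 (143.164.80.0 - 143.164.95.255) does not contain 143.164.114.6
  143.36.0.0/17 (143.36.0.0 - 143.36.127.255) does not contain 143.164.114.6
Longest matching prefix is /16 -> next hop R25.

R25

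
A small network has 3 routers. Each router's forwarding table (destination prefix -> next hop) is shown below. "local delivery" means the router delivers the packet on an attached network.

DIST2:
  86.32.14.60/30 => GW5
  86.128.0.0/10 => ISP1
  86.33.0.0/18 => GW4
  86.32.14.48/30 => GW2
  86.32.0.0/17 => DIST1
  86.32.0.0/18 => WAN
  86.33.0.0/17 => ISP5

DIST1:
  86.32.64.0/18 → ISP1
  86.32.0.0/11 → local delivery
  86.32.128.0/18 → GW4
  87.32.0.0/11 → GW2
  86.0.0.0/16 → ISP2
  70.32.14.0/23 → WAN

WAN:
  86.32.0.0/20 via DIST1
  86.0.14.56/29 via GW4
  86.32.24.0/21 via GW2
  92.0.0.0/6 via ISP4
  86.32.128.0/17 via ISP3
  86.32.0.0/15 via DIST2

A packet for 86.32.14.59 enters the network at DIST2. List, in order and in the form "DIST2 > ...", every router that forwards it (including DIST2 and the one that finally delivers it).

DIST2 > WAN > DIST1

At DIST2: longest match for 86.32.14.59 is 86.32.0.0/18 -> WAN
At WAN: longest match for 86.32.14.59 is 86.32.0.0/20 -> DIST1
At DIST1: longest match for 86.32.14.59 is 86.32.0.0/11 -> local delivery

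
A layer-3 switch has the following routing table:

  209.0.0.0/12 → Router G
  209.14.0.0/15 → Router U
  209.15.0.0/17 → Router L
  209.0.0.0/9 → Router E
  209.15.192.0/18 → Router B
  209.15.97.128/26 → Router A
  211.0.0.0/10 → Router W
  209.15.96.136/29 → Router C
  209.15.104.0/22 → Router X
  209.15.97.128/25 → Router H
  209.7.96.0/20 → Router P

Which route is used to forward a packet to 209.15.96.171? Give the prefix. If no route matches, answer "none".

209.15.0.0/17

Entries matching 209.15.96.171:
  209.0.0.0/9 (209.0.0.0 - 209.127.255.255)
  209.0.0.0/12 (209.0.0.0 - 209.15.255.255)
  209.14.0.0/15 (209.14.0.0 - 209.15.255.255)
  209.15.0.0/17 (209.15.0.0 - 209.15.127.255)
Most specific is 209.15.0.0/17.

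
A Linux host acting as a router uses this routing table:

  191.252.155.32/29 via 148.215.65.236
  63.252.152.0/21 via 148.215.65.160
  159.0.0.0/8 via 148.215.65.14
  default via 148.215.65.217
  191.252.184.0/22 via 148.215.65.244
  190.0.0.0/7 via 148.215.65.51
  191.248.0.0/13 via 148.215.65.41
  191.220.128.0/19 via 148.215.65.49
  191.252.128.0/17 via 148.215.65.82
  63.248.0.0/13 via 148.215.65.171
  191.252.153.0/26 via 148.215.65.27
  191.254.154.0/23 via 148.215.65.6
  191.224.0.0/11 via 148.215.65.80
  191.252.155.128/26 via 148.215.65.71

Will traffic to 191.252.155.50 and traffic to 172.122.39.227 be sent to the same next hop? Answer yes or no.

no

191.252.155.50: longest match 191.252.128.0/17 -> 148.215.65.82
172.122.39.227: longest match 0.0.0.0/0 -> 148.215.65.217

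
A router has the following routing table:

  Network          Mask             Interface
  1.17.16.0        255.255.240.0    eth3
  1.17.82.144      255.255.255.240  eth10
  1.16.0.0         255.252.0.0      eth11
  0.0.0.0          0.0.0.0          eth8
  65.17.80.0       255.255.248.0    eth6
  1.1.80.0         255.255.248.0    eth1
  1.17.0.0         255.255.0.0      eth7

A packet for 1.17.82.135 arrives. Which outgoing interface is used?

Routes whose prefix contains 1.17.82.135:
  0.0.0.0/0 (default, matches everything) -> eth8
  1.16.0.0/14 (1.16.0.0 - 1.19.255.255) -> eth11
  1.17.0.0/16 (1.17.0.0 - 1.17.255.255) -> eth7
More-specific entries that do NOT match:
  1.17.82.144/28 (1.17.82.144 - 1.17.82.159) does not contain 1.17.82.135
  65.17.80.0/21 (65.17.80.0 - 65.17.87.255) does not contain 1.17.82.135
  1.1.80.0/21 (1.1.80.0 - 1.1.87.255) does not contain 1.17.82.135
  1.17.16.0/20 (1.17.16.0 - 1.17.31.255) does not contain 1.17.82.135
Longest matching prefix is /16 -> interface eth7.

eth7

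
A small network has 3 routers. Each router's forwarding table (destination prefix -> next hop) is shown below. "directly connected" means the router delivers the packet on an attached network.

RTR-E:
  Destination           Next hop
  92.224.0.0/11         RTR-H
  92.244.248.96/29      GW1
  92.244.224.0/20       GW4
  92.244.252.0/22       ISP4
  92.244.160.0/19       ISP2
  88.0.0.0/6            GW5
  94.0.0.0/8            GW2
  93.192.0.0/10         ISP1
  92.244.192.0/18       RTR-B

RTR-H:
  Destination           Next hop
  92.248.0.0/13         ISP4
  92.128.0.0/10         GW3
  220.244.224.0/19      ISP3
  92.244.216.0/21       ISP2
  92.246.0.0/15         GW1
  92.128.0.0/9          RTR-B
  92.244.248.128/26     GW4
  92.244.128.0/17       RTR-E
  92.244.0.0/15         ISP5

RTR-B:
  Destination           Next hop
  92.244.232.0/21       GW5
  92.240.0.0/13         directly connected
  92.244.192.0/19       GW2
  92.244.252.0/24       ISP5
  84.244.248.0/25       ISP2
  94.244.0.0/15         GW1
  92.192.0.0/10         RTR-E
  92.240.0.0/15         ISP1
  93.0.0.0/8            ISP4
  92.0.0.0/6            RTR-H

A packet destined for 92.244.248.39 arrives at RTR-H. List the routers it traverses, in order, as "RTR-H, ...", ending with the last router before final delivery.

RTR-H, RTR-E, RTR-B

At RTR-H: longest match for 92.244.248.39 is 92.244.128.0/17 -> RTR-E
At RTR-E: longest match for 92.244.248.39 is 92.244.192.0/18 -> RTR-B
At RTR-B: longest match for 92.244.248.39 is 92.240.0.0/13 -> directly connected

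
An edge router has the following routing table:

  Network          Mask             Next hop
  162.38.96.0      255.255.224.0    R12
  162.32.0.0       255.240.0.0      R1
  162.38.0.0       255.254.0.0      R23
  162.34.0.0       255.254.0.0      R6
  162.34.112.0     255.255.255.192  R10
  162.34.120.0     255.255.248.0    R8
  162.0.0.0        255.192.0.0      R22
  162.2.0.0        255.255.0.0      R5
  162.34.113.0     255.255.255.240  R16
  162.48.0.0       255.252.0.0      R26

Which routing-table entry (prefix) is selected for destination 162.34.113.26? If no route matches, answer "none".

162.34.0.0/15

Entries matching 162.34.113.26:
  162.0.0.0/10 (162.0.0.0 - 162.63.255.255)
  162.32.0.0/12 (162.32.0.0 - 162.47.255.255)
  162.34.0.0/15 (162.34.0.0 - 162.35.255.255)
Most specific is 162.34.0.0/15.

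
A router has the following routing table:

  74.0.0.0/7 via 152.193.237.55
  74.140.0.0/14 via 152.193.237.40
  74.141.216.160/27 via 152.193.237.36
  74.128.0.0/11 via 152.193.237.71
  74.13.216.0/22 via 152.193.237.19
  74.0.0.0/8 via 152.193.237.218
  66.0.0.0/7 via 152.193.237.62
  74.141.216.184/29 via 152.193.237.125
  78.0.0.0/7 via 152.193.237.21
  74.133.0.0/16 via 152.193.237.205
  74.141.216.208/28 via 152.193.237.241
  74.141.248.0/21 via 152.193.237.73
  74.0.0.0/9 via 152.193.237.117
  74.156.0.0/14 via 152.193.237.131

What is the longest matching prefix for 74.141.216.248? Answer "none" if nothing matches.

74.140.0.0/14

Entries matching 74.141.216.248:
  74.0.0.0/7 (74.0.0.0 - 75.255.255.255)
  74.0.0.0/8 (74.0.0.0 - 74.255.255.255)
  74.128.0.0/11 (74.128.0.0 - 74.159.255.255)
  74.140.0.0/14 (74.140.0.0 - 74.143.255.255)
Most specific is 74.140.0.0/14.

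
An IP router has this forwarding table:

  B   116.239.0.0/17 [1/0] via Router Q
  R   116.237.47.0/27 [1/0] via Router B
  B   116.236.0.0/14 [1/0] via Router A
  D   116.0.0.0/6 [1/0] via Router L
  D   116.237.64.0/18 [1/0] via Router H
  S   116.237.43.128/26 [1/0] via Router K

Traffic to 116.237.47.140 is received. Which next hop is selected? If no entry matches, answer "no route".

Routes whose prefix contains 116.237.47.140:
  116.0.0.0/6 (116.0.0.0 - 119.255.255.255) -> Router L
  116.236.0.0/14 (116.236.0.0 - 116.239.255.255) -> Router A
More-specific entries that do NOT match:
  116.237.47.0/27 (116.237.47.0 - 116.237.47.31) does not contain 116.237.47.140
  116.237.43.128/26 (116.237.43.128 - 116.237.43.191) does not contain 116.237.47.140
  116.237.64.0/18 (116.237.64.0 - 116.237.127.255) does not contain 116.237.47.140
  116.239.0.0/17 (116.239.0.0 - 116.239.127.255) does not contain 116.237.47.140
Longest matching prefix is /14 -> next hop Router A.

Router A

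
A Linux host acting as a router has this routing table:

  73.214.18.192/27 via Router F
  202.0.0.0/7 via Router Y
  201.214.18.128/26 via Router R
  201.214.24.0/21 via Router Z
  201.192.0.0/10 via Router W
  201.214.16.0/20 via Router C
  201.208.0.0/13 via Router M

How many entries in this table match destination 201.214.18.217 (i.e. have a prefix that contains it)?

Prefixes containing 201.214.18.217:
  201.192.0.0/10 (201.192.0.0 - 201.255.255.255)
  201.208.0.0/13 (201.208.0.0 - 201.215.255.255)
  201.214.16.0/20 (201.214.16.0 - 201.214.31.255)
Total matching entries: 3.

3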